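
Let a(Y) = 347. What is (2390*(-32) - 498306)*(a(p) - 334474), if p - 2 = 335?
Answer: 192051521822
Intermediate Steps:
p = 337 (p = 2 + 335 = 337)
(2390*(-32) - 498306)*(a(p) - 334474) = (2390*(-32) - 498306)*(347 - 334474) = (-76480 - 498306)*(-334127) = -574786*(-334127) = 192051521822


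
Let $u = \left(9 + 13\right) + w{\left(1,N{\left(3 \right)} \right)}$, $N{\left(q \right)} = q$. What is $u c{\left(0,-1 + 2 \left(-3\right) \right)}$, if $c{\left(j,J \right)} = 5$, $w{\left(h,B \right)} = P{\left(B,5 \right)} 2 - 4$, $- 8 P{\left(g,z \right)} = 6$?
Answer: $\frac{165}{2} \approx 82.5$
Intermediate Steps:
$P{\left(g,z \right)} = - \frac{3}{4}$ ($P{\left(g,z \right)} = \left(- \frac{1}{8}\right) 6 = - \frac{3}{4}$)
$w{\left(h,B \right)} = - \frac{11}{2}$ ($w{\left(h,B \right)} = \left(- \frac{3}{4}\right) 2 - 4 = - \frac{3}{2} - 4 = - \frac{11}{2}$)
$u = \frac{33}{2}$ ($u = \left(9 + 13\right) - \frac{11}{2} = 22 - \frac{11}{2} = \frac{33}{2} \approx 16.5$)
$u c{\left(0,-1 + 2 \left(-3\right) \right)} = \frac{33}{2} \cdot 5 = \frac{165}{2}$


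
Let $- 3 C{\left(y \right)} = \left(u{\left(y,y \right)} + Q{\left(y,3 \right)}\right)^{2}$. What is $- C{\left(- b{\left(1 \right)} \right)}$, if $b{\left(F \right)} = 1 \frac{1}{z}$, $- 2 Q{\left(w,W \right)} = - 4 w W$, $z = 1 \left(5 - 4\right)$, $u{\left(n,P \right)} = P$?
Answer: $\frac{49}{3} \approx 16.333$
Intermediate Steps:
$z = 1$ ($z = 1 \cdot 1 = 1$)
$Q{\left(w,W \right)} = 2 W w$ ($Q{\left(w,W \right)} = - \frac{- 4 w W}{2} = - \frac{\left(-4\right) W w}{2} = 2 W w$)
$b{\left(F \right)} = 1$ ($b{\left(F \right)} = 1 \cdot 1^{-1} = 1 \cdot 1 = 1$)
$C{\left(y \right)} = - \frac{49 y^{2}}{3}$ ($C{\left(y \right)} = - \frac{\left(y + 2 \cdot 3 y\right)^{2}}{3} = - \frac{\left(y + 6 y\right)^{2}}{3} = - \frac{\left(7 y\right)^{2}}{3} = - \frac{49 y^{2}}{3}$)
$- C{\left(- b{\left(1 \right)} \right)} = - \frac{\left(-49\right) \left(\left(-1\right) 1\right)^{2}}{3} = - \frac{\left(-49\right) \left(-1\right)^{2}}{3} = - \frac{\left(-49\right) 1}{3} = \left(-1\right) \left(- \frac{49}{3}\right) = \frac{49}{3}$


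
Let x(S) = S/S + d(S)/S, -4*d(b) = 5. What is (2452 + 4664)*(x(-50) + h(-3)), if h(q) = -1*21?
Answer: -1421421/10 ≈ -1.4214e+5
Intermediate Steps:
h(q) = -21
d(b) = -5/4 (d(b) = -1/4*5 = -5/4)
x(S) = 1 - 5/(4*S) (x(S) = S/S - 5/(4*S) = 1 - 5/(4*S))
(2452 + 4664)*(x(-50) + h(-3)) = (2452 + 4664)*((-5/4 - 50)/(-50) - 21) = 7116*(-1/50*(-205/4) - 21) = 7116*(41/40 - 21) = 7116*(-799/40) = -1421421/10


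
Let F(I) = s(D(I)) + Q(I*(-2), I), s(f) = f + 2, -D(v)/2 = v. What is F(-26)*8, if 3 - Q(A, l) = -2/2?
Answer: 464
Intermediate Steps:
D(v) = -2*v
s(f) = 2 + f
Q(A, l) = 4 (Q(A, l) = 3 - (-2)/2 = 3 - 1*(-1) = 3 + 1 = 4)
F(I) = 6 - 2*I (F(I) = (2 - 2*I) + 4 = 6 - 2*I)
F(-26)*8 = (6 - 2*(-26))*8 = (6 + 52)*8 = 58*8 = 464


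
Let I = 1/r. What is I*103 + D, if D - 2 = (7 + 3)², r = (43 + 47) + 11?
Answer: 10405/101 ≈ 103.02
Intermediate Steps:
r = 101 (r = 90 + 11 = 101)
D = 102 (D = 2 + (7 + 3)² = 2 + 10² = 2 + 100 = 102)
I = 1/101 ≈ 0.0099010
I*103 + D = (1/101)*103 + 102 = 103/101 + 102 = 10405/101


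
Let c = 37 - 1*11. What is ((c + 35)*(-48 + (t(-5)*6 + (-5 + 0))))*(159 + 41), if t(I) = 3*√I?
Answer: -646600 + 219600*I*√5 ≈ -6.466e+5 + 4.9104e+5*I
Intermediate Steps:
c = 26 (c = 37 - 11 = 26)
((c + 35)*(-48 + (t(-5)*6 + (-5 + 0))))*(159 + 41) = ((26 + 35)*(-48 + ((3*√(-5))*6 + (-5 + 0))))*(159 + 41) = (61*(-48 + ((3*(I*√5))*6 - 5)))*200 = (61*(-48 + ((3*I*√5)*6 - 5)))*200 = (61*(-48 + (18*I*√5 - 5)))*200 = (61*(-48 + (-5 + 18*I*√5)))*200 = (61*(-53 + 18*I*√5))*200 = (-3233 + 1098*I*√5)*200 = -646600 + 219600*I*√5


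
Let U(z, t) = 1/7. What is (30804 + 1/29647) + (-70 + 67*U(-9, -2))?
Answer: 6380182642/207529 ≈ 30744.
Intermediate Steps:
U(z, t) = ⅐
(30804 + 1/29647) + (-70 + 67*U(-9, -2)) = (30804 + 1/29647) + (-70 + 67*(⅐)) = (30804 + 1/29647) + (-70 + 67/7) = 913246189/29647 - 423/7 = 6380182642/207529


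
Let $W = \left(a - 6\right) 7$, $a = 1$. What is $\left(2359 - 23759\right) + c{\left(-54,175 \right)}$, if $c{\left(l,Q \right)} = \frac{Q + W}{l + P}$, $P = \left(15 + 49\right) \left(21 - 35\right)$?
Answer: $- \frac{2033014}{95} \approx -21400.0$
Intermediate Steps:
$W = -35$ ($W = \left(1 - 6\right) 7 = \left(-5\right) 7 = -35$)
$P = -896$ ($P = 64 \left(-14\right) = -896$)
$c{\left(l,Q \right)} = \frac{-35 + Q}{-896 + l}$ ($c{\left(l,Q \right)} = \frac{Q - 35}{l - 896} = \frac{-35 + Q}{-896 + l}$)
$\left(2359 - 23759\right) + c{\left(-54,175 \right)} = \left(2359 - 23759\right) + \frac{-35 + 175}{-896 - 54} = -21400 + \frac{1}{-950} \cdot 140 = -21400 - \frac{14}{95} = - \frac{2033014}{95}$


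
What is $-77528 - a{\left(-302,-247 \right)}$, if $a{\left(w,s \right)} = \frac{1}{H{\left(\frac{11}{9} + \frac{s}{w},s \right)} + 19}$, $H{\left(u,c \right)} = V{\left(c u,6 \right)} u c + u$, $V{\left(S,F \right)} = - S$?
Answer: $- \frac{145418479889225828}{1875689813959} \approx -77528.0$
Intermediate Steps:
$H{\left(u,c \right)} = u - c^{2} u^{2}$ ($H{\left(u,c \right)} = - c u u c + u = - c u^{2} c + u = - c^{2} u^{2} + u = u - c^{2} u^{2}$)
$a{\left(w,s \right)} = \frac{1}{19 + \left(1 - s^{2} \left(\frac{11}{9} + \frac{s}{w}\right)\right) \left(\frac{11}{9} + \frac{s}{w}\right)}$ ($a{\left(w,s \right)} = \frac{1}{\left(\frac{11}{9} + \frac{s}{w}\right) \left(1 - \left(\frac{11}{9} + \frac{s}{w}\right) s^{2}\right) + 19} = \frac{1}{\left(\frac{11}{9} + \frac{s}{w}\right) \left(1 - s^{2} \left(\frac{11}{9} + \frac{s}{w}\right)\right) + 19} = \frac{1}{\left(1 - s^{2} \left(\frac{11}{9} + \frac{s}{w}\right)\right) \left(\frac{11}{9} + \frac{s}{w}\right) + 19} = \frac{1}{19 + \left(1 - s^{2} \left(\frac{11}{9} + \frac{s}{w}\right)\right) \left(\frac{11}{9} + \frac{s}{w}\right)}$)
$-77528 - a{\left(-302,-247 \right)} = -77528 - \frac{81 \left(-302\right)^{2}}{1539 \left(-302\right)^{2} - \left(\left(-9\right) \left(-302\right) + \left(-247\right)^{2} \left(9 \left(-247\right) + 11 \left(-302\right)\right)\right) \left(9 \left(-247\right) + 11 \left(-302\right)\right)} = -77528 - 81 \cdot 91204 \frac{1}{1539 \cdot 91204 - \left(2718 + 61009 \left(-2223 - 3322\right)\right) \left(-2223 - 3322\right)} = -77528 - 81 \cdot 91204 \frac{1}{140362956 - \left(2718 + 61009 \left(-5545\right)\right) \left(-5545\right)} = -77528 - 81 \cdot 91204 \frac{1}{140362956 - \left(2718 - 338294905\right) \left(-5545\right)} = -77528 - 81 \cdot 91204 \frac{1}{140362956 - \left(-338292187\right) \left(-5545\right)} = -77528 - 81 \cdot 91204 \frac{1}{140362956 - 1875830176915} = -77528 - 81 \cdot 91204 \frac{1}{-1875689813959} = -77528 - 81 \cdot 91204 \left(- \frac{1}{1875689813959}\right) = -77528 - - \frac{7387524}{1875689813959} = -77528 + \frac{7387524}{1875689813959} = - \frac{145418479889225828}{1875689813959}$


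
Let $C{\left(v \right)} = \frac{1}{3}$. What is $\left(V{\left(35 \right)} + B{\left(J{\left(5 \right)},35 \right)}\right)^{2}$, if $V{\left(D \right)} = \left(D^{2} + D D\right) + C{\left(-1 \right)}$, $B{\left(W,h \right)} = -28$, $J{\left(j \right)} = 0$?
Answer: $\frac{52809289}{9} \approx 5.8677 \cdot 10^{6}$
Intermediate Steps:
$C{\left(v \right)} = \frac{1}{3}$
$V{\left(D \right)} = \frac{1}{3} + 2 D^{2}$ ($V{\left(D \right)} = \left(D^{2} + D D\right) + \frac{1}{3} = \left(D^{2} + D^{2}\right) + \frac{1}{3} = 2 D^{2} + \frac{1}{3} = \frac{1}{3} + 2 D^{2}$)
$\left(V{\left(35 \right)} + B{\left(J{\left(5 \right)},35 \right)}\right)^{2} = \left(\left(\frac{1}{3} + 2 \cdot 35^{2}\right) - 28\right)^{2} = \left(\left(\frac{1}{3} + 2 \cdot 1225\right) - 28\right)^{2} = \left(\left(\frac{1}{3} + 2450\right) - 28\right)^{2} = \left(\frac{7351}{3} - 28\right)^{2} = \left(\frac{7267}{3}\right)^{2} = \frac{52809289}{9}$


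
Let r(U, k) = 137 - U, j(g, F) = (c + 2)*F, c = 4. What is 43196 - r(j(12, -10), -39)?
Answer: 42999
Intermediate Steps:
j(g, F) = 6*F (j(g, F) = (4 + 2)*F = 6*F)
43196 - r(j(12, -10), -39) = 43196 - (137 - 6*(-10)) = 43196 - (137 - 1*(-60)) = 43196 - (137 + 60) = 43196 - 1*197 = 43196 - 197 = 42999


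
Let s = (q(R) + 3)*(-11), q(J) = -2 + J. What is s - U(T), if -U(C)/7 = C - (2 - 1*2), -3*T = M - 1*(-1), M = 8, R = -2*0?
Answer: -32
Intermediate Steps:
R = 0
T = -3 (T = -(8 - 1*(-1))/3 = -(8 + 1)/3 = -1/3*9 = -3)
U(C) = -7*C (U(C) = -7*(C - (2 - 1*2)) = -7*(C - (2 - 2)) = -7*(C - 1*0) = -7*(C + 0) = -7*C)
s = -11 (s = ((-2 + 0) + 3)*(-11) = (-2 + 3)*(-11) = 1*(-11) = -11)
s - U(T) = -11 - (-7)*(-3) = -11 - 1*21 = -11 - 21 = -32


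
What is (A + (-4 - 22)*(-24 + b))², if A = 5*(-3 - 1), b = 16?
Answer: 35344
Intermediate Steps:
A = -20 (A = 5*(-4) = -20)
(A + (-4 - 22)*(-24 + b))² = (-20 + (-4 - 22)*(-24 + 16))² = (-20 - 26*(-8))² = (-20 + 208)² = 188² = 35344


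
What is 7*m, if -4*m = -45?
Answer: 315/4 ≈ 78.750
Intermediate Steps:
m = 45/4 (m = -¼*(-45) = 45/4 ≈ 11.250)
7*m = 7*(45/4) = 315/4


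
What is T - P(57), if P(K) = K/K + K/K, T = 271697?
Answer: 271695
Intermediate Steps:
P(K) = 2 (P(K) = 1 + 1 = 2)
T - P(57) = 271697 - 1*2 = 271697 - 2 = 271695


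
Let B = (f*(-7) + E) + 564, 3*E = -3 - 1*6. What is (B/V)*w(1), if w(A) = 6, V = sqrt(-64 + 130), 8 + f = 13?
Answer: 526*sqrt(66)/11 ≈ 388.48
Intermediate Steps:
f = 5 (f = -8 + 13 = 5)
E = -3 (E = (-3 - 1*6)/3 = (-3 - 6)/3 = (1/3)*(-9) = -3)
V = sqrt(66) ≈ 8.1240
B = 526 (B = (5*(-7) - 3) + 564 = (-35 - 3) + 564 = -38 + 564 = 526)
(B/V)*w(1) = (526/(sqrt(66)))*6 = (526*(sqrt(66)/66))*6 = (263*sqrt(66)/33)*6 = 526*sqrt(66)/11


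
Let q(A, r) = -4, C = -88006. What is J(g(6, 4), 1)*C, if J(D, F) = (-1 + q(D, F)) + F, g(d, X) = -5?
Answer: 352024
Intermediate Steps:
J(D, F) = -5 + F (J(D, F) = (-1 - 4) + F = -5 + F)
J(g(6, 4), 1)*C = (-5 + 1)*(-88006) = -4*(-88006) = 352024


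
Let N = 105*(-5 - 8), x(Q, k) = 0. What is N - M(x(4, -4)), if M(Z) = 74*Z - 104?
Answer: -1261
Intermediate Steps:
M(Z) = -104 + 74*Z
N = -1365 (N = 105*(-13) = -1365)
N - M(x(4, -4)) = -1365 - (-104 + 74*0) = -1365 - (-104 + 0) = -1365 - 1*(-104) = -1365 + 104 = -1261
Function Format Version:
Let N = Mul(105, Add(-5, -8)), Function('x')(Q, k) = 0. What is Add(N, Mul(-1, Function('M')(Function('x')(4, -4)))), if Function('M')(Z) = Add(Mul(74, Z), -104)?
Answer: -1261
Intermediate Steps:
Function('M')(Z) = Add(-104, Mul(74, Z))
N = -1365 (N = Mul(105, -13) = -1365)
Add(N, Mul(-1, Function('M')(Function('x')(4, -4)))) = Add(-1365, Mul(-1, Add(-104, Mul(74, 0)))) = Add(-1365, Mul(-1, Add(-104, 0))) = Add(-1365, Mul(-1, -104)) = Add(-1365, 104) = -1261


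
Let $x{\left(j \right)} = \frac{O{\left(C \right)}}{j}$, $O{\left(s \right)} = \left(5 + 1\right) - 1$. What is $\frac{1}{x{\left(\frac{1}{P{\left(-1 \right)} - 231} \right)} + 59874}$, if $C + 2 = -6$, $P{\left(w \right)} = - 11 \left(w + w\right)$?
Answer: $\frac{1}{58829} \approx 1.6998 \cdot 10^{-5}$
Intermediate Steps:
$P{\left(w \right)} = - 22 w$ ($P{\left(w \right)} = - 11 \cdot 2 w = - 22 w$)
$C = -8$ ($C = -2 - 6 = -8$)
$O{\left(s \right)} = 5$ ($O{\left(s \right)} = 6 - 1 = 5$)
$x{\left(j \right)} = \frac{5}{j}$
$\frac{1}{x{\left(\frac{1}{P{\left(-1 \right)} - 231} \right)} + 59874} = \frac{1}{\frac{5}{\frac{1}{\left(-22\right) \left(-1\right) - 231}} + 59874} = \frac{1}{\frac{5}{\frac{1}{22 - 231}} + 59874} = \frac{1}{\frac{5}{\frac{1}{-209}} + 59874} = \frac{1}{\frac{5}{- \frac{1}{209}} + 59874} = \frac{1}{5 \left(-209\right) + 59874} = \frac{1}{-1045 + 59874} = \frac{1}{58829}$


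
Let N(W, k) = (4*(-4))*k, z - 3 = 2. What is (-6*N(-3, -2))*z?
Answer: -960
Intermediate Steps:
z = 5 (z = 3 + 2 = 5)
N(W, k) = -16*k
(-6*N(-3, -2))*z = -(-96)*(-2)*5 = -6*32*5 = -192*5 = -960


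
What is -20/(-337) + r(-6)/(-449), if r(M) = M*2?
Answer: 13024/151313 ≈ 0.086073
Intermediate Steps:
r(M) = 2*M
-20/(-337) + r(-6)/(-449) = -20/(-337) + (2*(-6))/(-449) = -20*(-1/337) - 12*(-1/449) = 20/337 + 12/449 = 13024/151313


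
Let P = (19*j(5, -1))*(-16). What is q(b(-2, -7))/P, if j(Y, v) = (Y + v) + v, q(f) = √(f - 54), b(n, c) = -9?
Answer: -I*√7/304 ≈ -0.0087031*I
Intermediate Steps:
q(f) = √(-54 + f)
j(Y, v) = Y + 2*v
P = -912 (P = (19*(5 + 2*(-1)))*(-16) = (19*(5 - 2))*(-16) = (19*3)*(-16) = 57*(-16) = -912)
q(b(-2, -7))/P = √(-54 - 9)/(-912) = √(-63)*(-1/912) = (3*I*√7)*(-1/912) = -I*√7/304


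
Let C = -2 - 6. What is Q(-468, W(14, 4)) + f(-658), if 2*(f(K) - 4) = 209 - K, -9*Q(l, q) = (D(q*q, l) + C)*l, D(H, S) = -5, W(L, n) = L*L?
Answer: -477/2 ≈ -238.50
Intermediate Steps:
C = -8
W(L, n) = L²
Q(l, q) = 13*l/9 (Q(l, q) = -(-5 - 8)*l/9 = -(-13)*l/9 = 13*l/9)
f(K) = 217/2 - K/2 (f(K) = 4 + (209 - K)/2 = 4 + (209/2 - K/2) = 217/2 - K/2)
Q(-468, W(14, 4)) + f(-658) = (13/9)*(-468) + (217/2 - ½*(-658)) = -676 + (217/2 + 329) = -676 + 875/2 = -477/2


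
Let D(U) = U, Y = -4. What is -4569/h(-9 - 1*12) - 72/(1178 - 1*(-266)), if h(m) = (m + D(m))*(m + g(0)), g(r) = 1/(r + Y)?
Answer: -1110316/214795 ≈ -5.1692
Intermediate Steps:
g(r) = 1/(-4 + r) (g(r) = 1/(r - 4) = 1/(-4 + r))
h(m) = 2*m*(-1/4 + m) (h(m) = (m + m)*(m + 1/(-4 + 0)) = (2*m)*(m + 1/(-4)) = (2*m)*(m - 1/4) = (2*m)*(-1/4 + m) = 2*m*(-1/4 + m))
-4569/h(-9 - 1*12) - 72/(1178 - 1*(-266)) = -4569*2/((-1 + 4*(-9 - 1*12))*(-9 - 1*12)) - 72/(1178 - 1*(-266)) = -4569*2/((-1 + 4*(-9 - 12))*(-9 - 12)) - 72/(1178 + 266) = -4569*(-2/(21*(-1 + 4*(-21)))) - 72/1444 = -4569*(-2/(21*(-1 - 84))) - 72*1/1444 = -4569/((1/2)*(-21)*(-85)) - 18/361 = -4569/1785/2 - 18/361 = -4569*2/1785 - 18/361 = -3046/595 - 18/361 = -1110316/214795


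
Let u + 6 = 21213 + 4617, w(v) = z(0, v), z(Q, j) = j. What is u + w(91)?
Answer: 25915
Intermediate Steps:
w(v) = v
u = 25824 (u = -6 + (21213 + 4617) = -6 + 25830 = 25824)
u + w(91) = 25824 + 91 = 25915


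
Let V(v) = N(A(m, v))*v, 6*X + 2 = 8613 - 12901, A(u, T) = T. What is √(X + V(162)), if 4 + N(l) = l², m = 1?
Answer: √4250165 ≈ 2061.6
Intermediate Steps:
N(l) = -4 + l²
X = -715 (X = -⅓ + (8613 - 12901)/6 = -⅓ + (⅙)*(-4288) = -⅓ - 2144/3 = -715)
V(v) = v*(-4 + v²) (V(v) = (-4 + v²)*v = v*(-4 + v²))
√(X + V(162)) = √(-715 + 162*(-4 + 162²)) = √(-715 + 162*(-4 + 26244)) = √(-715 + 162*26240) = √(-715 + 4250880) = √4250165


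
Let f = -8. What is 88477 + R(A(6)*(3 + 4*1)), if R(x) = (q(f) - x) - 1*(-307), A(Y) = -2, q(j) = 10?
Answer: 88808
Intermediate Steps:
R(x) = 317 - x (R(x) = (10 - x) - 1*(-307) = (10 - x) + 307 = 317 - x)
88477 + R(A(6)*(3 + 4*1)) = 88477 + (317 - (-2)*(3 + 4*1)) = 88477 + (317 - (-2)*(3 + 4)) = 88477 + (317 - (-2)*7) = 88477 + (317 - 1*(-14)) = 88477 + (317 + 14) = 88477 + 331 = 88808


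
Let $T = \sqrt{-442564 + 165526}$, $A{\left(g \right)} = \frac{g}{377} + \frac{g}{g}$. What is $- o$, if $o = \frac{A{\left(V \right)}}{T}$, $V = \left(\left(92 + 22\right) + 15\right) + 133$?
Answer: $\frac{213 i \sqrt{30782}}{11604814} \approx 0.0032203 i$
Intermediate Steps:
$V = 262$ ($V = \left(114 + 15\right) + 133 = 129 + 133 = 262$)
$A{\left(g \right)} = 1 + \frac{g}{377}$ ($A{\left(g \right)} = g \frac{1}{377} + 1 = \frac{g}{377} + 1 = 1 + \frac{g}{377}$)
$T = 3 i \sqrt{30782}$ ($T = \sqrt{-277038} = 3 i \sqrt{30782} \approx 526.34 i$)
$o = - \frac{213 i \sqrt{30782}}{11604814}$ ($o = \frac{1 + \frac{1}{377} \cdot 262}{3 i \sqrt{30782}} = \left(1 + \frac{262}{377}\right) \left(- \frac{i \sqrt{30782}}{92346}\right) = \frac{639 \left(- \frac{i \sqrt{30782}}{92346}\right)}{377} = - \frac{213 i \sqrt{30782}}{11604814} \approx - 0.0032203 i$)
$- o = - \frac{\left(-213\right) i \sqrt{30782}}{11604814} = \frac{213 i \sqrt{30782}}{11604814}$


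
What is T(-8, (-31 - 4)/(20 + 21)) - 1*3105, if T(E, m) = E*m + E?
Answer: -127353/41 ≈ -3106.2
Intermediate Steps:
T(E, m) = E + E*m
T(-8, (-31 - 4)/(20 + 21)) - 1*3105 = -8*(1 + (-31 - 4)/(20 + 21)) - 1*3105 = -8*(1 - 35/41) - 3105 = -8*6/41 - 3105 = -48/41 - 3105 = -127353/41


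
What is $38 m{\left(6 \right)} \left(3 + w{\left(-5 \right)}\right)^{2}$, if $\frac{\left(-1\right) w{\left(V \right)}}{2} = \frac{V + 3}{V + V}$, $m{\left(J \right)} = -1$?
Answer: $- \frac{6422}{25} \approx -256.88$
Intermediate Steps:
$w{\left(V \right)} = - \frac{3 + V}{V}$ ($w{\left(V \right)} = - 2 \frac{V + 3}{V + V} = - 2 \frac{3 + V}{2 V} = - \frac{3 + V}{V}$)
$38 m{\left(6 \right)} \left(3 + w{\left(-5 \right)}\right)^{2} = 38 \left(-1\right) \left(3 + \frac{-3 - -5}{-5}\right)^{2} = - 38 \left(3 - \frac{-3 + 5}{5}\right)^{2} = - 38 \left(3 - \frac{2}{5}\right)^{2} = - 38 \left(\frac{13}{5}\right)^{2} = \left(-38\right) \frac{169}{25} = - \frac{6422}{25}$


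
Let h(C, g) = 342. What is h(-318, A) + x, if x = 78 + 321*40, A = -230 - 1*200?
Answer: 13260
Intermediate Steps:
A = -430 (A = -230 - 200 = -430)
x = 12918 (x = 78 + 12840 = 12918)
h(-318, A) + x = 342 + 12918 = 13260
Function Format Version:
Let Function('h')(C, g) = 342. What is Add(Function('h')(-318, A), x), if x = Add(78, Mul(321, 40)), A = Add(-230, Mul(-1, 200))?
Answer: 13260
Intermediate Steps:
A = -430 (A = Add(-230, -200) = -430)
x = 12918 (x = Add(78, 12840) = 12918)
Add(Function('h')(-318, A), x) = Add(342, 12918) = 13260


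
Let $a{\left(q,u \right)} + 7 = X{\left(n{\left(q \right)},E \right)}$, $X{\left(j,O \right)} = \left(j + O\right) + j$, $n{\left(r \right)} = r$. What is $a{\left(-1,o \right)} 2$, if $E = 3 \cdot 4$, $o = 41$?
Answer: $6$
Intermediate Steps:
$E = 12$
$X{\left(j,O \right)} = O + 2 j$ ($X{\left(j,O \right)} = \left(O + j\right) + j = O + 2 j$)
$a{\left(q,u \right)} = 5 + 2 q$ ($a{\left(q,u \right)} = -7 + \left(12 + 2 q\right) = 5 + 2 q$)
$a{\left(-1,o \right)} 2 = \left(5 + 2 \left(-1\right)\right) 2 = \left(5 - 2\right) 2 = 3 \cdot 2 = 6$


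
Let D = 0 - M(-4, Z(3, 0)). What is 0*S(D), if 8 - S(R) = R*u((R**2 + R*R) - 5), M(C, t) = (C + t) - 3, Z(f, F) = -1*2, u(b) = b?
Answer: 0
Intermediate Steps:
Z(f, F) = -2
M(C, t) = -3 + C + t
D = 9 (D = 0 - (-3 - 4 - 2) = 0 - 1*(-9) = 0 + 9 = 9)
S(R) = 8 - R*(-5 + 2*R**2) (S(R) = 8 - R*((R**2 + R*R) - 5) = 8 - R*((R**2 + R**2) - 5) = 8 - R*(2*R**2 - 5) = 8 - R*(-5 + 2*R**2))
0*S(D) = 0*(8 - 1*9*(-5 + 2*9**2)) = 0*(8 - 1*9*(-5 + 2*81)) = 0*(8 - 1*9*(-5 + 162)) = 0*(8 - 1*9*157) = 0*(8 - 1413) = 0*(-1405) = 0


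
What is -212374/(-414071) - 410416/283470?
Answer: -54869852878/58688353185 ≈ -0.93494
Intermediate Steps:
-212374/(-414071) - 410416/283470 = -212374*(-1/414071) - 410416*1/283470 = 212374/414071 - 205208/141735 = -54869852878/58688353185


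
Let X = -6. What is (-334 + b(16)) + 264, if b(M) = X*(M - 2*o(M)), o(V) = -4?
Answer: -214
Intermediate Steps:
b(M) = -48 - 6*M (b(M) = -6*(M - 2*(-4)) = -6*(M + 8) = -6*(8 + M) = -48 - 6*M)
(-334 + b(16)) + 264 = (-334 + (-48 - 6*16)) + 264 = (-334 + (-48 - 96)) + 264 = (-334 - 144) + 264 = -478 + 264 = -214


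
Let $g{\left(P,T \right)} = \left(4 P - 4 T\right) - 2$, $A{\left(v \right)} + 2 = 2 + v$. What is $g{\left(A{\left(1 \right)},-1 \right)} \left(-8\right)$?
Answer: $-48$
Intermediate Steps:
$A{\left(v \right)} = v$ ($A{\left(v \right)} = -2 + \left(2 + v\right) = v$)
$g{\left(P,T \right)} = -2 - 4 T + 4 P$ ($g{\left(P,T \right)} = \left(- 4 T + 4 P\right) - 2 = -2 - 4 T + 4 P$)
$g{\left(A{\left(1 \right)},-1 \right)} \left(-8\right) = \left(-2 - -4 + 4 \cdot 1\right) \left(-8\right) = \left(-2 + 4 + 4\right) \left(-8\right) = 6 \left(-8\right) = -48$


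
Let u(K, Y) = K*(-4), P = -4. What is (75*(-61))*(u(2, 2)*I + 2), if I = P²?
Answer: 576450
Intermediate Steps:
u(K, Y) = -4*K
I = 16 (I = (-4)² = 16)
(75*(-61))*(u(2, 2)*I + 2) = (75*(-61))*(-4*2*16 + 2) = -4575*(-8*16 + 2) = -4575*(-128 + 2) = -4575*(-126) = 576450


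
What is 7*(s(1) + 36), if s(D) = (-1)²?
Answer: 259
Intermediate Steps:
s(D) = 1
7*(s(1) + 36) = 7*(1 + 36) = 7*37 = 259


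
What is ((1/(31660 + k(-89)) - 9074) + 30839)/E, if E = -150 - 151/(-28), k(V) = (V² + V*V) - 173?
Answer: -28843239208/191635121 ≈ -150.51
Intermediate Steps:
k(V) = -173 + 2*V² (k(V) = (V² + V²) - 173 = 2*V² - 173 = -173 + 2*V²)
E = -4049/28 (E = -150 - 151*(-1/28) = -150 + 151/28 = -4049/28 ≈ -144.61)
((1/(31660 + k(-89)) - 9074) + 30839)/E = ((1/(31660 + (-173 + 2*(-89)²)) - 9074) + 30839)/(-4049/28) = ((1/(31660 + (-173 + 2*7921)) - 9074) + 30839)*(-28/4049) = ((1/(31660 + (-173 + 15842)) - 9074) + 30839)*(-28/4049) = ((1/(31660 + 15669) - 9074) + 30839)*(-28/4049) = ((1/47329 - 9074) + 30839)*(-28/4049) = (-429463345/47329 + 30839)*(-28/4049) = (1030115686/47329)*(-28/4049) = -28843239208/191635121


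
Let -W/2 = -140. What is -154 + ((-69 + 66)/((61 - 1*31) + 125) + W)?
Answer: 19527/155 ≈ 125.98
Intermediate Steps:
W = 280 (W = -2*(-140) = 280)
-154 + ((-69 + 66)/((61 - 1*31) + 125) + W) = -154 + ((-69 + 66)/((61 - 1*31) + 125) + 280) = -154 + (-3/((61 - 31) + 125) + 280) = -154 + (-3/(30 + 125) + 280) = -154 + (-3/155 + 280) = -154 + 43397/155 = 19527/155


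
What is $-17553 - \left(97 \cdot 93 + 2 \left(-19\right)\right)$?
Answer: $-26536$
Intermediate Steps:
$-17553 - \left(97 \cdot 93 + 2 \left(-19\right)\right) = -17553 - \left(9021 - 38\right) = -17553 - 8983 = -26536$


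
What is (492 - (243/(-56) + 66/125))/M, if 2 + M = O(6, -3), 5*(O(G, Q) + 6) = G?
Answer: -3470679/47600 ≈ -72.913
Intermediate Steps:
O(G, Q) = -6 + G/5
M = -34/5 (M = -2 + (-6 + (⅕)*6) = -2 + (-6 + 6/5) = -2 - 24/5 = -34/5 ≈ -6.8000)
(492 - (243/(-56) + 66/125))/M = (492 - (243/(-56) + 66/125))/(-34/5) = (492 - (243*(-1/56) + 66*(1/125)))*(-5/34) = (492 - (-243/56 + 66/125))*(-5/34) = (492 - 1*(-26679/7000))*(-5/34) = (492 + 26679/7000)*(-5/34) = (3470679/7000)*(-5/34) = -3470679/47600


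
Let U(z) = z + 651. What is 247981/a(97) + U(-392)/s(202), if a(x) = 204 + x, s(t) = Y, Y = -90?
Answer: 517217/630 ≈ 820.98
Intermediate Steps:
s(t) = -90
U(z) = 651 + z
247981/a(97) + U(-392)/s(202) = 247981/(204 + 97) + (651 - 392)/(-90) = 247981/301 + 259*(-1/90) = 247981*(1/301) - 259/90 = 5767/7 - 259/90 = 517217/630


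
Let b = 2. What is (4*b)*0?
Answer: 0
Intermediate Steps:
(4*b)*0 = (4*2)*0 = 8*0 = 0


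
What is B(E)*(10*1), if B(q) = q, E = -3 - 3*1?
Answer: -60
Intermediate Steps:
E = -6 (E = -3 - 3 = -6)
B(E)*(10*1) = -60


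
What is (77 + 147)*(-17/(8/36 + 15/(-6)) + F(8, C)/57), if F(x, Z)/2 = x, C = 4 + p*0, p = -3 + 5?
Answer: 4053952/2337 ≈ 1734.7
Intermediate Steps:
p = 2
C = 4 (C = 4 + 2*0 = 4 + 0 = 4)
F(x, Z) = 2*x
(77 + 147)*(-17/(8/36 + 15/(-6)) + F(8, C)/57) = (77 + 147)*(-17/(8/36 + 15/(-6)) + (2*8)/57) = 224*(-17/(8*(1/36) + 15*(-1/6)) + 16*(1/57)) = 224*(-17/(2/9 - 5/2) + 16/57) = 224*(-17/(-41/18) + 16/57) = 224*(-17*(-18/41) + 16/57) = 224*(306/41 + 16/57) = 224*(18098/2337) = 4053952/2337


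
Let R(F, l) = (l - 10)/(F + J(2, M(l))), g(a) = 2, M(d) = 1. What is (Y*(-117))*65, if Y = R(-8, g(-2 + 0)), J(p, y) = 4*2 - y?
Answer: -60840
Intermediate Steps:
J(p, y) = 8 - y
R(F, l) = (-10 + l)/(7 + F) (R(F, l) = (l - 10)/(F + (8 - 1*1)) = (-10 + l)/(F + (8 - 1)) = (-10 + l)/(F + 7) = (-10 + l)/(7 + F))
Y = 8 (Y = (-10 + 2)/(7 - 8) = -8/(-1) = -1*(-8) = 8)
(Y*(-117))*65 = (8*(-117))*65 = -936*65 = -60840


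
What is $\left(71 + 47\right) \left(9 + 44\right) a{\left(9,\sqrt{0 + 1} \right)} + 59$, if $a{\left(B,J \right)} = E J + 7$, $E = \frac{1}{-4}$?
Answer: $\frac{84547}{2} \approx 42274.0$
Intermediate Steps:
$E = - \frac{1}{4} \approx -0.25$
$a{\left(B,J \right)} = 7 - \frac{J}{4}$ ($a{\left(B,J \right)} = - \frac{J}{4} + 7 = 7 - \frac{J}{4}$)
$\left(71 + 47\right) \left(9 + 44\right) a{\left(9,\sqrt{0 + 1} \right)} + 59 = \left(71 + 47\right) \left(9 + 44\right) \left(7 - \frac{\sqrt{0 + 1}}{4}\right) + 59 = 118 \cdot 53 \left(7 - \frac{\sqrt{1}}{4}\right) + 59 = 6254 \left(7 - \frac{1}{4}\right) + 59 = 6254 \cdot \frac{27}{4} + 59 = \frac{84429}{2} + 59 = \frac{84547}{2}$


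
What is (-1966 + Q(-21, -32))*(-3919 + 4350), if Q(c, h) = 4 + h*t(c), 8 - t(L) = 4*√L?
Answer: -955958 + 55168*I*√21 ≈ -9.5596e+5 + 2.5281e+5*I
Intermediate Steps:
t(L) = 8 - 4*√L
Q(c, h) = 4 + h*(8 - 4*√c)
(-1966 + Q(-21, -32))*(-3919 + 4350) = (-1966 + (4 - 4*(-32)*(-2 + √(-21))))*(-3919 + 4350) = (-1966 + (4 - 4*(-32)*(-2 + I*√21)))*431 = (-1966 + (4 + (-256 + 128*I*√21)))*431 = (-1966 + (-252 + 128*I*√21))*431 = (-2218 + 128*I*√21)*431 = -955958 + 55168*I*√21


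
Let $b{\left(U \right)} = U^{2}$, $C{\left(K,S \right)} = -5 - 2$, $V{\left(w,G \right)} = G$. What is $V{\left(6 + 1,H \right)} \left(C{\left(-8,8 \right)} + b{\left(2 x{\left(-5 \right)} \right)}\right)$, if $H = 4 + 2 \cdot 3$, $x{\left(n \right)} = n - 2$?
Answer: $1890$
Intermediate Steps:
$x{\left(n \right)} = -2 + n$ ($x{\left(n \right)} = n - 2 = -2 + n$)
$H = 10$ ($H = 4 + 6 = 10$)
$C{\left(K,S \right)} = -7$
$V{\left(6 + 1,H \right)} \left(C{\left(-8,8 \right)} + b{\left(2 x{\left(-5 \right)} \right)}\right) = 10 \left(-7 + \left(2 \left(-2 - 5\right)\right)^{2}\right) = 10 \left(-7 + \left(2 \left(-7\right)\right)^{2}\right) = 10 \left(-7 + \left(-14\right)^{2}\right) = 10 \left(-7 + 196\right) = 10 \cdot 189 = 1890$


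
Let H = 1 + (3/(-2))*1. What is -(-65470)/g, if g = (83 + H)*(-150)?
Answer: -13094/2475 ≈ -5.2905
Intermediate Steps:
H = -1/2 (H = 1 + (3*(-1/2))*1 = 1 - 3/2*1 = 1 - 3/2 = -1/2 ≈ -0.50000)
g = -12375 (g = (83 - 1/2)*(-150) = (165/2)*(-150) = -12375)
-(-65470)/g = -(-65470)/(-12375) = -(-65470)*(-1)/12375 = -1*13094/2475 = -13094/2475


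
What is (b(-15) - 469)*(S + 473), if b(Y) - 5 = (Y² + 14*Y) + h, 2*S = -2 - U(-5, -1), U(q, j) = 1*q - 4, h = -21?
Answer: -223955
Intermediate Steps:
U(q, j) = -4 + q (U(q, j) = q - 4 = -4 + q)
S = 7/2 (S = (-2 - (-4 - 5))/2 = (-2 - 1*(-9))/2 = (-2 + 9)/2 = (½)*7 = 7/2 ≈ 3.5000)
b(Y) = -16 + Y² + 14*Y (b(Y) = 5 + ((Y² + 14*Y) - 21) = 5 + (-21 + Y² + 14*Y) = -16 + Y² + 14*Y)
(b(-15) - 469)*(S + 473) = ((-16 + (-15)² + 14*(-15)) - 469)*(7/2 + 473) = ((-16 + 225 - 210) - 469)*(953/2) = (-1 - 469)*(953/2) = -470*953/2 = -223955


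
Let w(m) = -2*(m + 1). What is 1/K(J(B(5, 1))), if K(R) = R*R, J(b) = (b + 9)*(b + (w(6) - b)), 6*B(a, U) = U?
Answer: 9/148225 ≈ 6.0719e-5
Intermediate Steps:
B(a, U) = U/6
w(m) = -2 - 2*m (w(m) = -2*(1 + m) = -2 - 2*m)
J(b) = -126 - 14*b (J(b) = (b + 9)*(b + ((-2 - 2*6) - b)) = (9 + b)*(b + ((-2 - 12) - b)) = (9 + b)*(b + (-14 - b)) = (9 + b)*(-14) = -126 - 14*b)
K(R) = R²
1/K(J(B(5, 1))) = 1/((-126 - 7/3)²) = 1/((-385/3)²) = 1/(148225/9) = 9/148225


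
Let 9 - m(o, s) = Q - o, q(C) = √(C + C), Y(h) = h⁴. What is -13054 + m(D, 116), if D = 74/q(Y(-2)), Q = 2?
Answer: -13047 + 37*√2/4 ≈ -13034.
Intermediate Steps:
q(C) = √2*√C (q(C) = √(2*C) = √2*√C)
D = 37*√2/4 (D = 74/((√2*√((-2)⁴))) = 74/((√2*√16)) = 74/((√2*4)) = 74/((4*√2)) = 74*(√2/8) = 37*√2/4 ≈ 13.081)
m(o, s) = 7 + o (m(o, s) = 9 - (2 - o) = 9 + (-2 + o) = 7 + o)
-13054 + m(D, 116) = -13054 + (7 + 37*√2/4) = -13047 + 37*√2/4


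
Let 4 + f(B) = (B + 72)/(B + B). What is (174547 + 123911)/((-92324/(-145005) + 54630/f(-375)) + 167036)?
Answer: 19453417079355/9897202909298 ≈ 1.9655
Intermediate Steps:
f(B) = -4 + (72 + B)/(2*B) (f(B) = -4 + (B + 72)/(B + B) = -4 + (72 + B)/((2*B)) = -4 + (72 + B)*(1/(2*B)) = -4 + (72 + B)/(2*B))
(174547 + 123911)/((-92324/(-145005) + 54630/f(-375)) + 167036) = (174547 + 123911)/((-92324/(-145005) + 54630/(-7/2 + 36/(-375))) + 167036) = 298458/((-92324*(-1/145005) + 54630/(-7/2 + 36*(-1/375))) + 167036) = 298458/((92324/145005 + 54630/(-7/2 - 12/125)) + 167036) = 298458/((92324/145005 + 54630/(-899/250)) + 167036) = 298458/((92324/145005 + 54630*(-250/899)) + 167036) = 298458/((92324/145005 - 13657500/899) + 167036) = 298458/(-1980322788224/130359495 + 167036) = 298458/(19794405818596/130359495) = 298458*(130359495/19794405818596) = 19453417079355/9897202909298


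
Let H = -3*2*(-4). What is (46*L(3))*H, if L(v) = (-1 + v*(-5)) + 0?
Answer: -17664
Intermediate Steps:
L(v) = -1 - 5*v (L(v) = (-1 - 5*v) + 0 = -1 - 5*v)
H = 24 (H = -6*(-4) = 24)
(46*L(3))*H = (46*(-1 - 5*3))*24 = (46*(-1 - 15))*24 = (46*(-16))*24 = -736*24 = -17664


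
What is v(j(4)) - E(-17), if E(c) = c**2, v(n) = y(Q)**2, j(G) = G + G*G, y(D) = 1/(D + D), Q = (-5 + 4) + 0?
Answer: -1155/4 ≈ -288.75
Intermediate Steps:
Q = -1 (Q = -1 + 0 = -1)
y(D) = 1/(2*D)
j(G) = G + G**2
v(n) = 1/4 (v(n) = ((1/2)/(-1))**2 = ((1/2)*(-1))**2 = (-1/2)**2 = 1/4)
v(j(4)) - E(-17) = 1/4 - 1*(-17)**2 = 1/4 - 1*289 = 1/4 - 289 = -1155/4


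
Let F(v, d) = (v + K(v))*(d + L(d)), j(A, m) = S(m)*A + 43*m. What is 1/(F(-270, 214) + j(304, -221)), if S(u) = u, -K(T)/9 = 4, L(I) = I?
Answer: -1/207655 ≈ -4.8157e-6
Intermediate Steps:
K(T) = -36 (K(T) = -9*4 = -36)
j(A, m) = 43*m + A*m (j(A, m) = m*A + 43*m = A*m + 43*m = 43*m + A*m)
F(v, d) = 2*d*(-36 + v) (F(v, d) = (v - 36)*(d + d) = (-36 + v)*(2*d) = 2*d*(-36 + v))
1/(F(-270, 214) + j(304, -221)) = 1/(2*214*(-36 - 270) - 221*(43 + 304)) = 1/(2*214*(-306) - 221*347) = 1/(-130968 - 76687) = 1/(-207655) = -1/207655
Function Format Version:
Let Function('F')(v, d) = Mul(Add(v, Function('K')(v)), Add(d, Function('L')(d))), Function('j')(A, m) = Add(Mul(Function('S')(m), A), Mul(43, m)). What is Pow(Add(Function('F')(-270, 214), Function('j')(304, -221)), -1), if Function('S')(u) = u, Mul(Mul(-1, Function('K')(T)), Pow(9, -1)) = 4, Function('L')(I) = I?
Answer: Rational(-1, 207655) ≈ -4.8157e-6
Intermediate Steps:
Function('K')(T) = -36 (Function('K')(T) = Mul(-9, 4) = -36)
Function('j')(A, m) = Add(Mul(43, m), Mul(A, m)) (Function('j')(A, m) = Add(Mul(m, A), Mul(43, m)) = Add(Mul(A, m), Mul(43, m)) = Add(Mul(43, m), Mul(A, m)))
Function('F')(v, d) = Mul(2, d, Add(-36, v)) (Function('F')(v, d) = Mul(Add(v, -36), Add(d, d)) = Mul(Add(-36, v), Mul(2, d)) = Mul(2, d, Add(-36, v)))
Pow(Add(Function('F')(-270, 214), Function('j')(304, -221)), -1) = Pow(Add(Mul(2, 214, Add(-36, -270)), Mul(-221, Add(43, 304))), -1) = Pow(Add(Mul(2, 214, -306), Mul(-221, 347)), -1) = Pow(Add(-130968, -76687), -1) = Pow(-207655, -1) = Rational(-1, 207655)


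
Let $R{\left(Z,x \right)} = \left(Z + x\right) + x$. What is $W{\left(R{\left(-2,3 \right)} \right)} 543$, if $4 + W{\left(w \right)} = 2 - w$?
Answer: $-3258$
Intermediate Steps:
$R{\left(Z,x \right)} = Z + 2 x$
$W{\left(w \right)} = -2 - w$ ($W{\left(w \right)} = -4 - \left(-2 + w\right) = -2 - w$)
$W{\left(R{\left(-2,3 \right)} \right)} 543 = \left(-2 - \left(-2 + 2 \cdot 3\right)\right) 543 = \left(-2 - \left(-2 + 6\right)\right) 543 = \left(-2 - 4\right) 543 = \left(-6\right) 543 = -3258$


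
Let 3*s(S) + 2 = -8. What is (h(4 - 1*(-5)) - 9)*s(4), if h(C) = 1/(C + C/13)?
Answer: 5605/189 ≈ 29.656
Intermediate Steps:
s(S) = -10/3 (s(S) = -2/3 + (1/3)*(-8) = -2/3 - 8/3 = -10/3)
h(C) = 13/(14*C) (h(C) = 1/(C + C*(1/13)) = 1/(C + C/13) = 1/(14*C/13) = 13/(14*C))
(h(4 - 1*(-5)) - 9)*s(4) = (13/(14*(4 - 1*(-5))) - 9)*(-10/3) = (13/(14*(4 + 5)) - 9)*(-10/3) = ((13/14)/9 - 9)*(-10/3) = ((13/14)*(1/9) - 9)*(-10/3) = (13/126 - 9)*(-10/3) = -1121/126*(-10/3) = 5605/189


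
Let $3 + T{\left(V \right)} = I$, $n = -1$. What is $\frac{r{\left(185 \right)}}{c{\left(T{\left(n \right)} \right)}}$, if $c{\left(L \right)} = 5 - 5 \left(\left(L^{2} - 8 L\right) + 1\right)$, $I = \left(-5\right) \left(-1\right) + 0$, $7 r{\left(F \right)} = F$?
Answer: $\frac{37}{84} \approx 0.44048$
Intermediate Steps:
$r{\left(F \right)} = \frac{F}{7}$
$I = 5$ ($I = 5 + 0 = 5$)
$T{\left(V \right)} = 2$ ($T{\left(V \right)} = -3 + 5 = 2$)
$c{\left(L \right)} = - 5 L^{2} + 40 L$ ($c{\left(L \right)} = 5 - 5 \left(1 + L^{2} - 8 L\right) = 5 - \left(5 - 40 L + 5 L^{2}\right) = - 5 L^{2} + 40 L$)
$\frac{r{\left(185 \right)}}{c{\left(T{\left(n \right)} \right)}} = \frac{\frac{1}{7} \cdot 185}{5 \cdot 2 \left(8 - 2\right)} = \frac{185}{7 \cdot 5 \cdot 2 \left(8 - 2\right)} = \frac{185}{7 \cdot 5 \cdot 2 \cdot 6} = \frac{185}{7 \cdot 60} = \frac{185}{7} \cdot \frac{1}{60} = \frac{37}{84}$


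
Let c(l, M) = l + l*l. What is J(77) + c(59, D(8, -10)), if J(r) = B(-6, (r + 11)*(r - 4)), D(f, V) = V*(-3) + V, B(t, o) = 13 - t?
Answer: 3559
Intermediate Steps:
D(f, V) = -2*V (D(f, V) = -3*V + V = -2*V)
c(l, M) = l + l**2
J(r) = 19 (J(r) = 13 - 1*(-6) = 13 + 6 = 19)
J(77) + c(59, D(8, -10)) = 19 + 59*(1 + 59) = 19 + 59*60 = 19 + 3540 = 3559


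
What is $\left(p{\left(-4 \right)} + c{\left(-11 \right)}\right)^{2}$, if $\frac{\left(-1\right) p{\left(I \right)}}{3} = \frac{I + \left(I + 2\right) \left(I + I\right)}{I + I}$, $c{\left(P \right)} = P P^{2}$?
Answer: $\frac{7038409}{4} \approx 1.7596 \cdot 10^{6}$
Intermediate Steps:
$c{\left(P \right)} = P^{3}$
$p{\left(I \right)} = - \frac{3 \left(I + 2 I \left(2 + I\right)\right)}{2 I}$ ($p{\left(I \right)} = - 3 \frac{I + \left(I + 2\right) \left(I + I\right)}{I + I} = - 3 \frac{I + \left(2 + I\right) 2 I}{2 I} = - 3 \left(I + 2 I \left(2 + I\right)\right) \frac{1}{2 I} = - 3 \frac{I + 2 I \left(2 + I\right)}{2 I} = - \frac{3 \left(I + 2 I \left(2 + I\right)\right)}{2 I}$)
$\left(p{\left(-4 \right)} + c{\left(-11 \right)}\right)^{2} = \left(\left(- \frac{15}{2} - -12\right) + \left(-11\right)^{3}\right)^{2} = \left(\left(- \frac{15}{2} + 12\right) - 1331\right)^{2} = \left(\frac{9}{2} - 1331\right)^{2} = \left(- \frac{2653}{2}\right)^{2} = \frac{7038409}{4}$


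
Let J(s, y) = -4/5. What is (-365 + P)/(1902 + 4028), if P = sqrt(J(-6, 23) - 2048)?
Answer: -73/1186 + I*sqrt(12805)/14825 ≈ -0.061551 + 0.007633*I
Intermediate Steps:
J(s, y) = -4/5 (J(s, y) = -4*1/5 = -4/5)
P = 2*I*sqrt(12805)/5 (P = sqrt(-4/5 - 2048) = sqrt(-10244/5) = 2*I*sqrt(12805)/5 ≈ 45.264*I)
(-365 + P)/(1902 + 4028) = (-365 + 2*I*sqrt(12805)/5)/(1902 + 4028) = (-365 + 2*I*sqrt(12805)/5)/5930 = (-365 + 2*I*sqrt(12805)/5)*(1/5930) = -73/1186 + I*sqrt(12805)/14825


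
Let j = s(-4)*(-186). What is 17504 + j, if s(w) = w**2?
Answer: 14528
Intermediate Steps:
j = -2976 (j = (-4)**2*(-186) = 16*(-186) = -2976)
17504 + j = 17504 - 2976 = 14528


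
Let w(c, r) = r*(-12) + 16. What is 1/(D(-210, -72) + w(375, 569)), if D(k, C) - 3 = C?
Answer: -1/6881 ≈ -0.00014533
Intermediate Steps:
w(c, r) = 16 - 12*r (w(c, r) = -12*r + 16 = 16 - 12*r)
D(k, C) = 3 + C
1/(D(-210, -72) + w(375, 569)) = 1/((3 - 72) + (16 - 12*569)) = 1/(-69 + (16 - 6828)) = 1/(-69 - 6812) = 1/(-6881) = -1/6881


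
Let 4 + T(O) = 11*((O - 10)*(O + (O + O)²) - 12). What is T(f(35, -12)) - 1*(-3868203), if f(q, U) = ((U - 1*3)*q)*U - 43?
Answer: 10761529498868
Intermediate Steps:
f(q, U) = -43 + U*q*(-3 + U) (f(q, U) = ((U - 3)*q)*U - 43 = ((-3 + U)*q)*U - 43 = (q*(-3 + U))*U - 43 = U*q*(-3 + U) - 43 = -43 + U*q*(-3 + U))
T(O) = -136 + 11*(-10 + O)*(O + 4*O²) (T(O) = -4 + 11*((O - 10)*(O + (O + O)²) - 12) = -4 + 11*((-10 + O)*(O + (2*O)²) - 12) = -4 + 11*((-10 + O)*(O + 4*O²) - 12) = -4 + 11*(-12 + (-10 + O)*(O + 4*O²)) = -4 + (-132 + 11*(-10 + O)*(O + 4*O²)) = -136 + 11*(-10 + O)*(O + 4*O²))
T(f(35, -12)) - 1*(-3868203) = (-136 - 429*(-43 + 35*(-12)² - 3*(-12)*35)² - 110*(-43 + 35*(-12)² - 3*(-12)*35) + 44*(-43 + 35*(-12)² - 3*(-12)*35)³) - 1*(-3868203) = (-136 - 429*(-43 + 35*144 + 1260)² - 110*(-43 + 35*144 + 1260) + 44*(-43 + 35*144 + 1260)³) + 3868203 = (-136 - 429*(-43 + 5040 + 1260)² - 110*(-43 + 5040 + 1260) + 44*(-43 + 5040 + 1260)³) + 3868203 = (-136 - 429*6257² - 110*6257 + 44*6257³) + 3868203 = (-136 - 429*39150049 - 688270 + 44*244961856593) + 3868203 = (-136 - 16795371021 - 688270 + 10778321690092) + 3868203 = 10761525630665 + 3868203 = 10761529498868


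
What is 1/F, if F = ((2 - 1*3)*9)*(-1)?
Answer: ⅑ ≈ 0.11111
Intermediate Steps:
F = 9 (F = ((2 - 3)*9)*(-1) = -1*9*(-1) = -9*(-1) = 9)
1/F = 1/9 = ⅑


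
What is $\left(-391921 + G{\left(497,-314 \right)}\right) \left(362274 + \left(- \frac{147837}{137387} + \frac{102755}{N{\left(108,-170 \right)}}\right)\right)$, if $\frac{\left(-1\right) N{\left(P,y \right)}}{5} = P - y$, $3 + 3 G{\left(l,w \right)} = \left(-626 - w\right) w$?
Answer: $- \frac{2484985194356099753}{19096793} \approx -1.3013 \cdot 10^{11}$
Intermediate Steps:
$G{\left(l,w \right)} = -1 + \frac{w \left(-626 - w\right)}{3}$ ($G{\left(l,w \right)} = -1 + \frac{\left(-626 - w\right) w}{3} = -1 + \frac{w \left(-626 - w\right)}{3}$)
$N{\left(P,y \right)} = - 5 P + 5 y$ ($N{\left(P,y \right)} = - 5 \left(P - y\right) = - 5 P + 5 y$)
$\left(-391921 + G{\left(497,-314 \right)}\right) \left(362274 + \left(- \frac{147837}{137387} + \frac{102755}{N{\left(108,-170 \right)}}\right)\right) = \left(-391921 - \left(- \frac{196561}{3} + \frac{98596}{3}\right)\right) \left(362274 + \left(- \frac{147837}{137387} + \frac{102755}{\left(-5\right) 108 + 5 \left(-170\right)}\right)\right) = \left(-391921 - -32655\right) \left(362274 + \left(\left(-147837\right) \frac{1}{137387} + \frac{102755}{-540 - 850}\right)\right) = \left(-391921 - -32655\right) \left(362274 + \left(- \frac{147837}{137387} + \frac{102755}{-1390}\right)\right) = \left(-391921 + 32655\right) \left(362274 + \left(- \frac{147837}{137387} + 102755 \left(- \frac{1}{1390}\right)\right)\right) = - 359266 \left(362274 - \frac{2864538923}{38193586}\right) = \left(-359266\right) \frac{13833678635641}{38193586} = - \frac{2484985194356099753}{19096793}$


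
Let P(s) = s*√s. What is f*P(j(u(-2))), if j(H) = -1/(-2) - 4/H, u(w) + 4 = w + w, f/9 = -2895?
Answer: -26055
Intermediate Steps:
f = -26055 (f = 9*(-2895) = -26055)
u(w) = -4 + 2*w (u(w) = -4 + (w + w) = -4 + 2*w)
j(H) = ½ - 4/H (j(H) = -1*(-½) - 4/H = ½ - 4/H)
P(s) = s^(3/2)
f*P(j(u(-2))) = -26055*16*√2*(-1/(-4 + 2*(-2)))^(3/2) = -26055*16*√2*(-1/(-4 - 4))^(3/2) = -26055*16*√2*(-1/(-8))^(3/2) = -26055*((½)*(-⅛)*(-16))^(3/2) = -26055*1^(3/2) = -26055*1 = -26055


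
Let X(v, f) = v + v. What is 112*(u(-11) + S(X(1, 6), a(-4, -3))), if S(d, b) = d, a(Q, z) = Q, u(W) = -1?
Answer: 112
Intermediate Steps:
X(v, f) = 2*v
112*(u(-11) + S(X(1, 6), a(-4, -3))) = 112*(-1 + 2*1) = 112*(-1 + 2) = 112*1 = 112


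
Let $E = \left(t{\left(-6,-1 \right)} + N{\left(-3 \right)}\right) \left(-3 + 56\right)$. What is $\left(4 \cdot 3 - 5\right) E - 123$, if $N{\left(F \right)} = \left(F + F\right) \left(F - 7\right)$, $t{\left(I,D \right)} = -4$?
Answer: $20653$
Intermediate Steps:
$N{\left(F \right)} = 2 F \left(-7 + F\right)$
$E = 2968$ ($E = \left(-4 + 2 \left(-3\right) \left(-7 - 3\right)\right) \left(-3 + 56\right) = \left(-4 + 2 \left(-3\right) \left(-10\right)\right) 53 = \left(-4 + 60\right) 53 = 56 \cdot 53 = 2968$)
$\left(4 \cdot 3 - 5\right) E - 123 = \left(4 \cdot 3 - 5\right) 2968 - 123 = \left(12 - 5\right) 2968 - 123 = 7 \cdot 2968 - 123 = 20776 - 123 = 20653$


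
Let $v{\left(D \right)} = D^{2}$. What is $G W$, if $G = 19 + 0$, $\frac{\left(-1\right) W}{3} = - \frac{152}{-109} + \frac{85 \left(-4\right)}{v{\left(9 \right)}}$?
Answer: $\frac{470212}{2943} \approx 159.77$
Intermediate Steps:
$W = \frac{24748}{2943}$ ($W = - 3 \left(- \frac{152}{-109} + \frac{85 \left(-4\right)}{9^{2}}\right) = - 3 \left(\left(-152\right) \left(- \frac{1}{109}\right) - \frac{340}{81}\right) = - 3 \left(\frac{152}{109} - \frac{340}{81}\right) = \left(-3\right) \left(- \frac{24748}{8829}\right) = \frac{24748}{2943} \approx 8.4091$)
$G = 19$
$G W = 19 \cdot \frac{24748}{2943} = \frac{470212}{2943}$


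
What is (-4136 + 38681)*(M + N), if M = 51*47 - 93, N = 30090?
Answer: 1119050730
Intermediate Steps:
M = 2304 (M = 2397 - 93 = 2304)
(-4136 + 38681)*(M + N) = (-4136 + 38681)*(2304 + 30090) = 34545*32394 = 1119050730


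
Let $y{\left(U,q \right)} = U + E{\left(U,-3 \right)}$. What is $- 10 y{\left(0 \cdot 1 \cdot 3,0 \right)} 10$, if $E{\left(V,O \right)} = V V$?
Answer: $0$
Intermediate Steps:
$E{\left(V,O \right)} = V^{2}$
$y{\left(U,q \right)} = U + U^{2}$
$- 10 y{\left(0 \cdot 1 \cdot 3,0 \right)} 10 = - 10 \cdot 0 \cdot 1 \cdot 3 \left(1 + 0 \cdot 1 \cdot 3\right) 10 = - 10 \cdot 0 \cdot 3 \left(1 + 0 \cdot 3\right) 10 = - 10 \cdot 0 \left(1 + 0\right) 10 = - 10 \cdot 0 \cdot 1 \cdot 10 = \left(-10\right) 0 \cdot 10 = 0 \cdot 10 = 0$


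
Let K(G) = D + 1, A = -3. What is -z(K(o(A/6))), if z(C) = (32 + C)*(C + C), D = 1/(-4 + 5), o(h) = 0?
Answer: -136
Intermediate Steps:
D = 1 (D = 1/1 = 1)
K(G) = 2 (K(G) = 1 + 1 = 2)
z(C) = 2*C*(32 + C) (z(C) = (32 + C)*(2*C) = 2*C*(32 + C))
-z(K(o(A/6))) = -2*2*(32 + 2) = -2*2*34 = -1*136 = -136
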